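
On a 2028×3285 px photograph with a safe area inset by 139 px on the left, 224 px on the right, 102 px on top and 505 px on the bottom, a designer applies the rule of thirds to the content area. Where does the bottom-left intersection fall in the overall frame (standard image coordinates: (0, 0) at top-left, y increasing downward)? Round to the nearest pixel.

Content width = 2028 − 139 − 224 = 1665 px; content height = 3285 − 102 − 505 = 2678 px.
Bottom-left is one-third across and two-thirds down within the content area.
x = 139 + 1 × 1665/3 = 139 + 555.00 ≈ 694
y = 102 + 2 × 2678/3 = 102 + 1785.33 ≈ 1887

(694, 1887)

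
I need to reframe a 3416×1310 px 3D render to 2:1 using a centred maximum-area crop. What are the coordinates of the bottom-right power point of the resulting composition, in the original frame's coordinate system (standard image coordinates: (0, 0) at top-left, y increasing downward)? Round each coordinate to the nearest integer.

x = 2145 px, y = 873 px

3416/1310 > 2/1, so the 2:1 crop keeps the full height 1310 and trims width to 1310 × 2/1 = 2620.00 px.
Left offset = (3416 − 2620.00)/2 = 398.00 px; top offset = 0.
Bottom-right is two-thirds across and two-thirds down within the crop:
x = 398.00 + 2 × 2620.00/3 ≈ 2145; y = 0.00 + 2 × 1310.00/3 ≈ 873.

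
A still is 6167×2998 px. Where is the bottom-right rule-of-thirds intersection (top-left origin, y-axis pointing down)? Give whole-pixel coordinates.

The bottom-right point sits two-thirds of the way across and two-thirds of the way down.
x = 2 × 6167/3 ≈ 4111; y = 2 × 2998/3 ≈ 1999.

(4111, 1999)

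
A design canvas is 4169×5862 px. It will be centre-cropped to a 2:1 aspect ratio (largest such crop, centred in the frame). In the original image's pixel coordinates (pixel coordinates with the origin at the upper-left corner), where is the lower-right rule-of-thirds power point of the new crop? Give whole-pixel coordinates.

4169/5862 < 2/1, so the 2:1 crop keeps the full width 4169 and trims height to 4169 × 1/2 = 2084.50 px.
Top offset = (5862 − 2084.50)/2 = 1888.75 px; left offset = 0.
Lower-right is two-thirds across and two-thirds down within the crop:
x = 0.00 + 2 × 4169.00/3 ≈ 2779; y = 1888.75 + 2 × 2084.50/3 ≈ 3278.

x = 2779 px, y = 3278 px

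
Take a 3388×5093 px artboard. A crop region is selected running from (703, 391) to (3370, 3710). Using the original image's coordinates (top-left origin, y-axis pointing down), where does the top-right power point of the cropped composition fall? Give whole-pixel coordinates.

Crop width = 3370 − 703 = 2667 px; one third is 889.00 px.
Crop height = 3710 − 391 = 3319 px; one third is 1106.33 px.
The top-right point is two-thirds across and one-third down within the crop:
x = 703 + 2 × 889.00 ≈ 2481; y = 391 + 1 × 1106.33 ≈ 1497.

x = 2481 px, y = 1497 px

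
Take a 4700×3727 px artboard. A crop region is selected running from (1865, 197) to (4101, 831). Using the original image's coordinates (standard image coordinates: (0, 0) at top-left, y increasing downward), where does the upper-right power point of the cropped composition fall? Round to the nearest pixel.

Crop width = 4101 − 1865 = 2236 px; one third is 745.33 px.
Crop height = 831 − 197 = 634 px; one third is 211.33 px.
The upper-right point is two-thirds across and one-third down within the crop:
x = 1865 + 2 × 745.33 ≈ 3356; y = 197 + 1 × 211.33 ≈ 408.

x = 3356 px, y = 408 px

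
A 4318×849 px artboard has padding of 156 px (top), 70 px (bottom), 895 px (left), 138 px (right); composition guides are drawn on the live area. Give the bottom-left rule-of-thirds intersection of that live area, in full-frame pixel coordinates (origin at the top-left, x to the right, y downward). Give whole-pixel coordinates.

Content width = 4318 − 895 − 138 = 3285 px; content height = 849 − 156 − 70 = 623 px.
Bottom-left is one-third across and two-thirds down within the live area.
x = 895 + 1 × 3285/3 = 895 + 1095.00 ≈ 1990
y = 156 + 2 × 623/3 = 156 + 415.33 ≈ 571

(1990, 571)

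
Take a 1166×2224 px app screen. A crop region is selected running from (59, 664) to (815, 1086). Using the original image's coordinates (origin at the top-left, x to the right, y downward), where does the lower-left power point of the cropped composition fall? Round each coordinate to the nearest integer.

Crop width = 815 − 59 = 756 px; one third is 252.00 px.
Crop height = 1086 − 664 = 422 px; one third is 140.67 px.
The lower-left point is one-third across and two-thirds down within the crop:
x = 59 + 1 × 252.00 ≈ 311; y = 664 + 2 × 140.67 ≈ 945.

(311, 945)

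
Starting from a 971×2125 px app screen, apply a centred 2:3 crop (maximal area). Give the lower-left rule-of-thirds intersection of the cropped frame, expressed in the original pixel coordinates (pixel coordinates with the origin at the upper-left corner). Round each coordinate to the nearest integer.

(324, 1305)

971/2125 < 2/3, so the 2:3 crop keeps the full width 971 and trims height to 971 × 3/2 = 1456.50 px.
Top offset = (2125 − 1456.50)/2 = 334.25 px; left offset = 0.
Lower-left is one-third across and two-thirds down within the crop:
x = 0.00 + 1 × 971.00/3 ≈ 324; y = 334.25 + 2 × 1456.50/3 ≈ 1305.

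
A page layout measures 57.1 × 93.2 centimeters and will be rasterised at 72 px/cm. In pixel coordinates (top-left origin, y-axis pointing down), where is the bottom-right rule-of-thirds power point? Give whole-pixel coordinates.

(2741, 4474)

In pixels the canvas is 57.1 × 72 = 4111.2 wide and 93.2 × 72 = 6710.4 tall.
The bottom-right point is two-thirds across and two-thirds down:
x = 2 × 4111.2/3 ≈ 2741; y = 2 × 6710.4/3 ≈ 4474.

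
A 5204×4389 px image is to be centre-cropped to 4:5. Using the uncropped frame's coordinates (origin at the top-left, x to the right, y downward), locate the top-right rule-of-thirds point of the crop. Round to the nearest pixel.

5204/4389 > 4/5, so the 4:5 crop keeps the full height 4389 and trims width to 4389 × 4/5 = 3511.20 px.
Left offset = (5204 − 3511.20)/2 = 846.40 px; top offset = 0.
Top-right is two-thirds across and one-third down within the crop:
x = 846.40 + 2 × 3511.20/3 ≈ 3187; y = 0.00 + 1 × 4389.00/3 ≈ 1463.

x = 3187 px, y = 1463 px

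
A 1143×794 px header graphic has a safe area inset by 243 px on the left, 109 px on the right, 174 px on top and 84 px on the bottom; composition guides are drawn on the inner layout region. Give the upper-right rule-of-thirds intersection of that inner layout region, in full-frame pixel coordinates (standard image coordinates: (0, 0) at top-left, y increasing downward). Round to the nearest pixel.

Content width = 1143 − 243 − 109 = 791 px; content height = 794 − 174 − 84 = 536 px.
Upper-right is two-thirds across and one-third down within the inner layout region.
x = 243 + 2 × 791/3 = 243 + 527.33 ≈ 770
y = 174 + 1 × 536/3 = 174 + 178.67 ≈ 353

(770, 353)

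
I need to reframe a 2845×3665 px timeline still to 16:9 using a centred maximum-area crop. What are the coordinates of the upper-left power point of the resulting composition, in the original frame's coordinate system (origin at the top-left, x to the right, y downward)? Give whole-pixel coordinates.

2845/3665 < 16/9, so the 16:9 crop keeps the full width 2845 and trims height to 2845 × 9/16 = 1600.31 px.
Top offset = (3665 − 1600.31)/2 = 1032.34 px; left offset = 0.
Upper-left is one-third across and one-third down within the crop:
x = 0.00 + 1 × 2845.00/3 ≈ 948; y = 1032.34 + 1 × 1600.31/3 ≈ 1566.

x = 948 px, y = 1566 px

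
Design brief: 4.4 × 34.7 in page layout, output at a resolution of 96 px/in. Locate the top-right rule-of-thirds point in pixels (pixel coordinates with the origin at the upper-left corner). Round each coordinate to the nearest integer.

x = 282 px, y = 1110 px

In pixels the canvas is 4.4 × 96 = 422.4 wide and 34.7 × 96 = 3331.2 tall.
The top-right point is two-thirds across and one-third down:
x = 2 × 422.4/3 ≈ 282; y = 1 × 3331.2/3 ≈ 1110.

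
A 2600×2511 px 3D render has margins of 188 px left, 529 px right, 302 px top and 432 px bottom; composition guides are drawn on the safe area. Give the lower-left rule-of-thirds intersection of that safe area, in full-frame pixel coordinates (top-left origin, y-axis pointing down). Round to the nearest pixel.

x = 816 px, y = 1487 px

Content width = 2600 − 188 − 529 = 1883 px; content height = 2511 − 302 − 432 = 1777 px.
Lower-left is one-third across and two-thirds down within the safe area.
x = 188 + 1 × 1883/3 = 188 + 627.67 ≈ 816
y = 302 + 2 × 1777/3 = 302 + 1184.67 ≈ 1487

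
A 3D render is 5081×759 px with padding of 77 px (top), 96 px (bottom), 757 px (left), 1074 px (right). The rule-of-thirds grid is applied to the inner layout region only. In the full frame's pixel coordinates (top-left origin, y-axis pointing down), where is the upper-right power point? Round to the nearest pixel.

Content width = 5081 − 757 − 1074 = 3250 px; content height = 759 − 77 − 96 = 586 px.
Upper-right is two-thirds across and one-third down within the inner layout region.
x = 757 + 2 × 3250/3 = 757 + 2166.67 ≈ 2924
y = 77 + 1 × 586/3 = 77 + 195.33 ≈ 272

x = 2924 px, y = 272 px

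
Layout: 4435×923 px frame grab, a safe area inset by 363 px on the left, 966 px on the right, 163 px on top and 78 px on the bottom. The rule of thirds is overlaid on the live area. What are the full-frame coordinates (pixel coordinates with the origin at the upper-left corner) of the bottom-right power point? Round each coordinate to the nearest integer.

Content width = 4435 − 363 − 966 = 3106 px; content height = 923 − 163 − 78 = 682 px.
Bottom-right is two-thirds across and two-thirds down within the live area.
x = 363 + 2 × 3106/3 = 363 + 2070.67 ≈ 2434
y = 163 + 2 × 682/3 = 163 + 454.67 ≈ 618

(2434, 618)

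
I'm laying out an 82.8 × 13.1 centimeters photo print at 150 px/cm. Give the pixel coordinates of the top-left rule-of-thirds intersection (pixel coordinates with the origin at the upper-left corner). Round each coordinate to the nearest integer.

(4140, 655)

In pixels the canvas is 82.8 × 150 = 12420 wide and 13.1 × 150 = 1965 tall.
The top-left point is one-third across and one-third down:
x = 1 × 12420/3 ≈ 4140; y = 1 × 1965/3 ≈ 655.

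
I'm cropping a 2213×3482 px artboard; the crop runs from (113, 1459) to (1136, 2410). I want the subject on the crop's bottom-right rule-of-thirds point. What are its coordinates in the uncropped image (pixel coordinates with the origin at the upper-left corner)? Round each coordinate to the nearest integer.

Crop width = 1136 − 113 = 1023 px; one third is 341.00 px.
Crop height = 2410 − 1459 = 951 px; one third is 317.00 px.
The bottom-right point is two-thirds across and two-thirds down within the crop:
x = 113 + 2 × 341.00 ≈ 795; y = 1459 + 2 × 317.00 ≈ 2093.

x = 795 px, y = 2093 px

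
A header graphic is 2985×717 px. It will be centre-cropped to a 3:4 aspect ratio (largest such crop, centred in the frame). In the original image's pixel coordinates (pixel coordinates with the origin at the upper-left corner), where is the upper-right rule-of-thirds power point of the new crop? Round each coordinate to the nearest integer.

x = 1582 px, y = 239 px

2985/717 > 3/4, so the 3:4 crop keeps the full height 717 and trims width to 717 × 3/4 = 537.75 px.
Left offset = (2985 − 537.75)/2 = 1223.62 px; top offset = 0.
Upper-right is two-thirds across and one-third down within the crop:
x = 1223.62 + 2 × 537.75/3 ≈ 1582; y = 0.00 + 1 × 717.00/3 ≈ 239.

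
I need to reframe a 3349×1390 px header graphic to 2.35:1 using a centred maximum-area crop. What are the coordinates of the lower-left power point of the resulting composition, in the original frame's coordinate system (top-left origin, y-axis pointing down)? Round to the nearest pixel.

3349/1390 > 2.35/1, so the 2.35:1 crop keeps the full height 1390 and trims width to 1390 × 2.35/1 = 3266.50 px.
Left offset = (3349 − 3266.50)/2 = 41.25 px; top offset = 0.
Lower-left is one-third across and two-thirds down within the crop:
x = 41.25 + 1 × 3266.50/3 ≈ 1130; y = 0.00 + 2 × 1390.00/3 ≈ 927.

x = 1130 px, y = 927 px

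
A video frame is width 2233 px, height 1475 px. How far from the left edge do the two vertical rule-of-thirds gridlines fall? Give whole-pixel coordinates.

2233 / 3 = 744.33, so the vertical lines sit at one and two thirds of 2233.

744 px and 1489 px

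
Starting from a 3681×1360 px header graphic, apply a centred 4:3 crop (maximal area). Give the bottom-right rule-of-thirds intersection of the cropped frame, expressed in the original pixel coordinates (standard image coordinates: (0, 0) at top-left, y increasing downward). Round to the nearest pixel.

3681/1360 > 4/3, so the 4:3 crop keeps the full height 1360 and trims width to 1360 × 4/3 = 1813.33 px.
Left offset = (3681 − 1813.33)/2 = 933.83 px; top offset = 0.
Bottom-right is two-thirds across and two-thirds down within the crop:
x = 933.83 + 2 × 1813.33/3 ≈ 2143; y = 0.00 + 2 × 1360.00/3 ≈ 907.

(2143, 907)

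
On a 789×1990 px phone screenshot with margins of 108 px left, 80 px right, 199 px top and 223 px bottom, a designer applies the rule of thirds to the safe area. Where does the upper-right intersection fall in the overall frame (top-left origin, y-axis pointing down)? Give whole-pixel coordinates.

Content width = 789 − 108 − 80 = 601 px; content height = 1990 − 199 − 223 = 1568 px.
Upper-right is two-thirds across and one-third down within the safe area.
x = 108 + 2 × 601/3 = 108 + 400.67 ≈ 509
y = 199 + 1 × 1568/3 = 199 + 522.67 ≈ 722

(509, 722)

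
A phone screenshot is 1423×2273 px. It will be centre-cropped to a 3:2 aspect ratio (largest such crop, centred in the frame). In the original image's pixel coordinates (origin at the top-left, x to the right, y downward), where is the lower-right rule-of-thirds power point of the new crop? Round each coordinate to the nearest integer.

1423/2273 < 3/2, so the 3:2 crop keeps the full width 1423 and trims height to 1423 × 2/3 = 948.67 px.
Top offset = (2273 − 948.67)/2 = 662.17 px; left offset = 0.
Lower-right is two-thirds across and two-thirds down within the crop:
x = 0.00 + 2 × 1423.00/3 ≈ 949; y = 662.17 + 2 × 948.67/3 ≈ 1295.

x = 949 px, y = 1295 px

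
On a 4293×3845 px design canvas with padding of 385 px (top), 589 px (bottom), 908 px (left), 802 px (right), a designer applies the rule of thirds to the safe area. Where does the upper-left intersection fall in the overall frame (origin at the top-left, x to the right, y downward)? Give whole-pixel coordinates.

x = 1769 px, y = 1342 px

Content width = 4293 − 908 − 802 = 2583 px; content height = 3845 − 385 − 589 = 2871 px.
Upper-left is one-third across and one-third down within the safe area.
x = 908 + 1 × 2583/3 = 908 + 861.00 ≈ 1769
y = 385 + 1 × 2871/3 = 385 + 957.00 ≈ 1342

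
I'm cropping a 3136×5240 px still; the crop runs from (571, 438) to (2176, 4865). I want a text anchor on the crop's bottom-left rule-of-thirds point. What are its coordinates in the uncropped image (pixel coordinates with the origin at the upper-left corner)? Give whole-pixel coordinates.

(1106, 3389)

Crop width = 2176 − 571 = 1605 px; one third is 535.00 px.
Crop height = 4865 − 438 = 4427 px; one third is 1475.67 px.
The bottom-left point is one-third across and two-thirds down within the crop:
x = 571 + 1 × 535.00 ≈ 1106; y = 438 + 2 × 1475.67 ≈ 3389.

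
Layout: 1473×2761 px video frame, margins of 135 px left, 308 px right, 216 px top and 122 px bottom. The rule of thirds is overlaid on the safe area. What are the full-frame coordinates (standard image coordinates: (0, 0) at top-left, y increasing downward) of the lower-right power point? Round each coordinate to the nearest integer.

Content width = 1473 − 135 − 308 = 1030 px; content height = 2761 − 216 − 122 = 2423 px.
Lower-right is two-thirds across and two-thirds down within the safe area.
x = 135 + 2 × 1030/3 = 135 + 686.67 ≈ 822
y = 216 + 2 × 2423/3 = 216 + 1615.33 ≈ 1831

x = 822 px, y = 1831 px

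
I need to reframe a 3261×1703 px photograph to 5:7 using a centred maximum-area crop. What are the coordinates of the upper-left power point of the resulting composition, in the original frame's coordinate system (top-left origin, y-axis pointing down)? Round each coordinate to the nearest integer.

x = 1428 px, y = 568 px

3261/1703 > 5/7, so the 5:7 crop keeps the full height 1703 and trims width to 1703 × 5/7 = 1216.43 px.
Left offset = (3261 − 1216.43)/2 = 1022.29 px; top offset = 0.
Upper-left is one-third across and one-third down within the crop:
x = 1022.29 + 1 × 1216.43/3 ≈ 1428; y = 0.00 + 1 × 1703.00/3 ≈ 568.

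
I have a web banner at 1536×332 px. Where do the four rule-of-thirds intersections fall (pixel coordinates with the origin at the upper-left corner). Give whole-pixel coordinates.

(512, 111), (1024, 111), (512, 221), (1024, 221)

One third of 1536 is 512; one third of 332 is 110.67.
Vertical third lines at x = 512 and x = 1024; horizontal third lines at y = 111 and y = 221.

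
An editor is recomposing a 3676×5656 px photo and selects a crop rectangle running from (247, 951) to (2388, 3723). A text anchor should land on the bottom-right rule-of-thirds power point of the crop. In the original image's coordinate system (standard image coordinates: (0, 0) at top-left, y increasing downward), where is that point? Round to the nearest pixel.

x = 1674 px, y = 2799 px

Crop width = 2388 − 247 = 2141 px; one third is 713.67 px.
Crop height = 3723 − 951 = 2772 px; one third is 924.00 px.
The bottom-right point is two-thirds across and two-thirds down within the crop:
x = 247 + 2 × 713.67 ≈ 1674; y = 951 + 2 × 924.00 ≈ 2799.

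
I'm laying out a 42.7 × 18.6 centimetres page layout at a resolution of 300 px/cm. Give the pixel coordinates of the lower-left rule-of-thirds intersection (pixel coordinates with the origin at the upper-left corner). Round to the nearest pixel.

x = 4270 px, y = 3720 px

In pixels the canvas is 42.7 × 300 = 12810 wide and 18.6 × 300 = 5580 tall.
The lower-left point is one-third across and two-thirds down:
x = 1 × 12810/3 ≈ 4270; y = 2 × 5580/3 ≈ 3720.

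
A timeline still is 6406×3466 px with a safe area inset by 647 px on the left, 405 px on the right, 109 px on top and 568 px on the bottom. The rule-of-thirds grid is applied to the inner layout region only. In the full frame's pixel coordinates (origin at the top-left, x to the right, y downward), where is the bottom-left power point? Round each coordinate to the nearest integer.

(2432, 1968)

Content width = 6406 − 647 − 405 = 5354 px; content height = 3466 − 109 − 568 = 2789 px.
Bottom-left is one-third across and two-thirds down within the inner layout region.
x = 647 + 1 × 5354/3 = 647 + 1784.67 ≈ 2432
y = 109 + 2 × 2789/3 = 109 + 1859.33 ≈ 1968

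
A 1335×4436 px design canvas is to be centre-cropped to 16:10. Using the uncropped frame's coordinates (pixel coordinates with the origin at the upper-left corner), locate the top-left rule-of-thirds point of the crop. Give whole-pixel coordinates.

1335/4436 < 16/10, so the 16:10 crop keeps the full width 1335 and trims height to 1335 × 10/16 = 834.38 px.
Top offset = (4436 − 834.38)/2 = 1800.81 px; left offset = 0.
Top-left is one-third across and one-third down within the crop:
x = 0.00 + 1 × 1335.00/3 ≈ 445; y = 1800.81 + 1 × 834.38/3 ≈ 2079.

(445, 2079)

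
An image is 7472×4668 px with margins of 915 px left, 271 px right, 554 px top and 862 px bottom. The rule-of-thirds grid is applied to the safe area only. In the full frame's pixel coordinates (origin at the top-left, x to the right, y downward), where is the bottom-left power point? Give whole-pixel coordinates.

Content width = 7472 − 915 − 271 = 6286 px; content height = 4668 − 554 − 862 = 3252 px.
Bottom-left is one-third across and two-thirds down within the safe area.
x = 915 + 1 × 6286/3 = 915 + 2095.33 ≈ 3010
y = 554 + 2 × 3252/3 = 554 + 2168.00 ≈ 2722

(3010, 2722)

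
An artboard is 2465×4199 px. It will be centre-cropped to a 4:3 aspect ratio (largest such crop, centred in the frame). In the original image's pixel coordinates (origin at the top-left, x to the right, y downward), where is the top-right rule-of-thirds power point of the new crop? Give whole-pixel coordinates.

x = 1643 px, y = 1791 px

2465/4199 < 4/3, so the 4:3 crop keeps the full width 2465 and trims height to 2465 × 3/4 = 1848.75 px.
Top offset = (4199 − 1848.75)/2 = 1175.12 px; left offset = 0.
Top-right is two-thirds across and one-third down within the crop:
x = 0.00 + 2 × 2465.00/3 ≈ 1643; y = 1175.12 + 1 × 1848.75/3 ≈ 1791.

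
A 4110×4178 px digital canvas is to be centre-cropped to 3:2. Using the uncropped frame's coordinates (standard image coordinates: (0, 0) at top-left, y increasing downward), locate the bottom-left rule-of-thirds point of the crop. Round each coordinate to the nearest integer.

(1370, 2546)

4110/4178 < 3/2, so the 3:2 crop keeps the full width 4110 and trims height to 4110 × 2/3 = 2740.00 px.
Top offset = (4178 − 2740.00)/2 = 719.00 px; left offset = 0.
Bottom-left is one-third across and two-thirds down within the crop:
x = 0.00 + 1 × 4110.00/3 ≈ 1370; y = 719.00 + 2 × 2740.00/3 ≈ 2546.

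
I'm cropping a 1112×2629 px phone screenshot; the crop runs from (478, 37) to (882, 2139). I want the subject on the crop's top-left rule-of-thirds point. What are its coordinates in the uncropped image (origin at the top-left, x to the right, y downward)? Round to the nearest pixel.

Crop width = 882 − 478 = 404 px; one third is 134.67 px.
Crop height = 2139 − 37 = 2102 px; one third is 700.67 px.
The top-left point is one-third across and one-third down within the crop:
x = 478 + 1 × 134.67 ≈ 613; y = 37 + 1 × 700.67 ≈ 738.

x = 613 px, y = 738 px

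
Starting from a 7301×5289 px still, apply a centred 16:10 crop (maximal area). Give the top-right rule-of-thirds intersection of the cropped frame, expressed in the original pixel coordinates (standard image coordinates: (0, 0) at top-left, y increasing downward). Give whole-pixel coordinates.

7301/5289 < 16/10, so the 16:10 crop keeps the full width 7301 and trims height to 7301 × 10/16 = 4563.12 px.
Top offset = (5289 − 4563.12)/2 = 362.94 px; left offset = 0.
Top-right is two-thirds across and one-third down within the crop:
x = 0.00 + 2 × 7301.00/3 ≈ 4867; y = 362.94 + 1 × 4563.12/3 ≈ 1884.

(4867, 1884)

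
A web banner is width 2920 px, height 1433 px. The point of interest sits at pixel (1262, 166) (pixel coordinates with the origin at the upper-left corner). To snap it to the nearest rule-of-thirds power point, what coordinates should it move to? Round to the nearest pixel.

Third lines: x ∈ {973, 1947}, y ∈ {478, 955}.
1262 is closer to x = 973; 166 is closer to y = 478.
So the nearest intersection is the upper-left power point.

x = 973 px, y = 478 px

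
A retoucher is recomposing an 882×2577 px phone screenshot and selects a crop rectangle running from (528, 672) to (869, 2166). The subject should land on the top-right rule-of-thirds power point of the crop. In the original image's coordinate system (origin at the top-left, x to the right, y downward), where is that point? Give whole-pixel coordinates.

Crop width = 869 − 528 = 341 px; one third is 113.67 px.
Crop height = 2166 − 672 = 1494 px; one third is 498.00 px.
The top-right point is two-thirds across and one-third down within the crop:
x = 528 + 2 × 113.67 ≈ 755; y = 672 + 1 × 498.00 ≈ 1170.

x = 755 px, y = 1170 px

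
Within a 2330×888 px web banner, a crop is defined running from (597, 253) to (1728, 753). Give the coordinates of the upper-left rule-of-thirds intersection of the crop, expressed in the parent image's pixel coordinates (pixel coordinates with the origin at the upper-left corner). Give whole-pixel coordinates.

x = 974 px, y = 420 px

Crop width = 1728 − 597 = 1131 px; one third is 377.00 px.
Crop height = 753 − 253 = 500 px; one third is 166.67 px.
The upper-left point is one-third across and one-third down within the crop:
x = 597 + 1 × 377.00 ≈ 974; y = 253 + 1 × 166.67 ≈ 420.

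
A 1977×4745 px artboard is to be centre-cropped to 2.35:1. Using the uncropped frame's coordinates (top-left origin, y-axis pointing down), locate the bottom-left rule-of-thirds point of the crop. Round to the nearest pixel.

x = 659 px, y = 2513 px

1977/4745 < 2.35/1, so the 2.35:1 crop keeps the full width 1977 and trims height to 1977 × 1/2.35 = 841.28 px.
Top offset = (4745 − 841.28)/2 = 1951.86 px; left offset = 0.
Bottom-left is one-third across and two-thirds down within the crop:
x = 0.00 + 1 × 1977.00/3 ≈ 659; y = 1951.86 + 2 × 841.28/3 ≈ 2513.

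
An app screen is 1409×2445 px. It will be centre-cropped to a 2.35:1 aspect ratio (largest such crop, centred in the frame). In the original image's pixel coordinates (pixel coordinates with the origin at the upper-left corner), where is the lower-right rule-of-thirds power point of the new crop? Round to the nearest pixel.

1409/2445 < 2.35/1, so the 2.35:1 crop keeps the full width 1409 and trims height to 1409 × 1/2.35 = 599.57 px.
Top offset = (2445 − 599.57)/2 = 922.71 px; left offset = 0.
Lower-right is two-thirds across and two-thirds down within the crop:
x = 0.00 + 2 × 1409.00/3 ≈ 939; y = 922.71 + 2 × 599.57/3 ≈ 1322.

x = 939 px, y = 1322 px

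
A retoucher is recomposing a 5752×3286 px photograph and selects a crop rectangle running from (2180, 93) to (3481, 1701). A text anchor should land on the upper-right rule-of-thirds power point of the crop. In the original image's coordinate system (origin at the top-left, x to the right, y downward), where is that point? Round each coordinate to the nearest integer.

(3047, 629)

Crop width = 3481 − 2180 = 1301 px; one third is 433.67 px.
Crop height = 1701 − 93 = 1608 px; one third is 536.00 px.
The upper-right point is two-thirds across and one-third down within the crop:
x = 2180 + 2 × 433.67 ≈ 3047; y = 93 + 1 × 536.00 ≈ 629.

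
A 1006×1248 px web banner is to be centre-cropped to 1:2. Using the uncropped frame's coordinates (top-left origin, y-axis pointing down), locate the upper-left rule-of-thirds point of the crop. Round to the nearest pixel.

x = 399 px, y = 416 px

1006/1248 > 1/2, so the 1:2 crop keeps the full height 1248 and trims width to 1248 × 1/2 = 624.00 px.
Left offset = (1006 − 624.00)/2 = 191.00 px; top offset = 0.
Upper-left is one-third across and one-third down within the crop:
x = 191.00 + 1 × 624.00/3 ≈ 399; y = 0.00 + 1 × 1248.00/3 ≈ 416.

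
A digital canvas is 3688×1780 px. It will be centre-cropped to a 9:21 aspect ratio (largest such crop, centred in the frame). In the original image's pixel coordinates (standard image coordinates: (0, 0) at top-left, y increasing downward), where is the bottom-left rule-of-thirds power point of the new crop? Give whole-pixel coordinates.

x = 1717 px, y = 1187 px

3688/1780 > 9/21, so the 9:21 crop keeps the full height 1780 and trims width to 1780 × 9/21 = 762.86 px.
Left offset = (3688 − 762.86)/2 = 1462.57 px; top offset = 0.
Bottom-left is one-third across and two-thirds down within the crop:
x = 1462.57 + 1 × 762.86/3 ≈ 1717; y = 0.00 + 2 × 1780.00/3 ≈ 1187.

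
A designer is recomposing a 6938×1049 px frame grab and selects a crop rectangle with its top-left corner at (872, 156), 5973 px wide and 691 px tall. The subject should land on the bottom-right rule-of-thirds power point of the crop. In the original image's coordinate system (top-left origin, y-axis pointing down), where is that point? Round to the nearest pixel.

One third of the crop width 5973 is 1991.00 px.
One third of the crop height 691 is 230.33 px.
The bottom-right point is two-thirds across and two-thirds down within the crop:
x = 872 + 2 × 1991.00 ≈ 4854; y = 156 + 2 × 230.33 ≈ 617.

(4854, 617)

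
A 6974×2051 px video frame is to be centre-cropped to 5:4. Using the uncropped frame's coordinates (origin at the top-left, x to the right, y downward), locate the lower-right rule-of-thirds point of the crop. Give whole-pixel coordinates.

6974/2051 > 5/4, so the 5:4 crop keeps the full height 2051 and trims width to 2051 × 5/4 = 2563.75 px.
Left offset = (6974 − 2563.75)/2 = 2205.12 px; top offset = 0.
Lower-right is two-thirds across and two-thirds down within the crop:
x = 2205.12 + 2 × 2563.75/3 ≈ 3914; y = 0.00 + 2 × 2051.00/3 ≈ 1367.

(3914, 1367)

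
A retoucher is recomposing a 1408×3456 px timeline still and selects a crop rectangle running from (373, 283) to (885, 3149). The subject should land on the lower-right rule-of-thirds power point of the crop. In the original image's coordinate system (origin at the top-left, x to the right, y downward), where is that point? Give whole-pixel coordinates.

(714, 2194)

Crop width = 885 − 373 = 512 px; one third is 170.67 px.
Crop height = 3149 − 283 = 2866 px; one third is 955.33 px.
The lower-right point is two-thirds across and two-thirds down within the crop:
x = 373 + 2 × 170.67 ≈ 714; y = 283 + 2 × 955.33 ≈ 2194.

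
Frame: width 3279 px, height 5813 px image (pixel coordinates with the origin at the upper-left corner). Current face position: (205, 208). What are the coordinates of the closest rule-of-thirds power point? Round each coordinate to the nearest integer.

(1093, 1938)

Third lines: x ∈ {1093, 2186}, y ∈ {1938, 3875}.
205 is closer to x = 1093; 208 is closer to y = 1938.
So the nearest intersection is the upper-left power point.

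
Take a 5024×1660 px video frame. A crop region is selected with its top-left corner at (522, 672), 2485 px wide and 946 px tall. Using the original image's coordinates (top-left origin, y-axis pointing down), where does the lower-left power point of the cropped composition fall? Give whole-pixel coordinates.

(1350, 1303)

One third of the crop width 2485 is 828.33 px.
One third of the crop height 946 is 315.33 px.
The lower-left point is one-third across and two-thirds down within the crop:
x = 522 + 1 × 828.33 ≈ 1350; y = 672 + 2 × 315.33 ≈ 1303.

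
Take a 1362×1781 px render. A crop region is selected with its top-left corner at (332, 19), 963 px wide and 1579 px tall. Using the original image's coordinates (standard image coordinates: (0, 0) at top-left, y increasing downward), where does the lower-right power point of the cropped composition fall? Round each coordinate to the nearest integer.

x = 974 px, y = 1072 px

One third of the crop width 963 is 321.00 px.
One third of the crop height 1579 is 526.33 px.
The lower-right point is two-thirds across and two-thirds down within the crop:
x = 332 + 2 × 321.00 ≈ 974; y = 19 + 2 × 526.33 ≈ 1072.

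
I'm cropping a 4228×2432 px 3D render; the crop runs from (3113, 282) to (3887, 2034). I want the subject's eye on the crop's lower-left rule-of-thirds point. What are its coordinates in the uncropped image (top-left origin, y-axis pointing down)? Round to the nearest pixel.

Crop width = 3887 − 3113 = 774 px; one third is 258.00 px.
Crop height = 2034 − 282 = 1752 px; one third is 584.00 px.
The lower-left point is one-third across and two-thirds down within the crop:
x = 3113 + 1 × 258.00 ≈ 3371; y = 282 + 2 × 584.00 ≈ 1450.

x = 3371 px, y = 1450 px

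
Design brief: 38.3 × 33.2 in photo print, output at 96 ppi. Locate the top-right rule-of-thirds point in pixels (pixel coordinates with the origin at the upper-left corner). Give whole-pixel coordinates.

In pixels the canvas is 38.3 × 96 = 3676.8 wide and 33.2 × 96 = 3187.2 tall.
The top-right point is two-thirds across and one-third down:
x = 2 × 3676.8/3 ≈ 2451; y = 1 × 3187.2/3 ≈ 1062.

x = 2451 px, y = 1062 px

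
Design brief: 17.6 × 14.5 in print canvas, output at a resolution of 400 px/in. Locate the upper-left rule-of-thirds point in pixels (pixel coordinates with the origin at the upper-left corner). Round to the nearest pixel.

x = 2347 px, y = 1933 px

In pixels the canvas is 17.6 × 400 = 7040 wide and 14.5 × 400 = 5800 tall.
The upper-left point is one-third across and one-third down:
x = 1 × 7040/3 ≈ 2347; y = 1 × 5800/3 ≈ 1933.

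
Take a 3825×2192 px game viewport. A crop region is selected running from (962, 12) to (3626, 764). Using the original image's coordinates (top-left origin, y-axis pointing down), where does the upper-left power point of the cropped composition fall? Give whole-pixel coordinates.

(1850, 263)

Crop width = 3626 − 962 = 2664 px; one third is 888.00 px.
Crop height = 764 − 12 = 752 px; one third is 250.67 px.
The upper-left point is one-third across and one-third down within the crop:
x = 962 + 1 × 888.00 ≈ 1850; y = 12 + 1 × 250.67 ≈ 263.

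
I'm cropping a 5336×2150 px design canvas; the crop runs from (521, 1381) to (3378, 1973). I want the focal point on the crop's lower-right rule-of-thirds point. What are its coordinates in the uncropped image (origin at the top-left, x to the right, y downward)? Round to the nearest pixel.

x = 2426 px, y = 1776 px

Crop width = 3378 − 521 = 2857 px; one third is 952.33 px.
Crop height = 1973 − 1381 = 592 px; one third is 197.33 px.
The lower-right point is two-thirds across and two-thirds down within the crop:
x = 521 + 2 × 952.33 ≈ 2426; y = 1381 + 2 × 197.33 ≈ 1776.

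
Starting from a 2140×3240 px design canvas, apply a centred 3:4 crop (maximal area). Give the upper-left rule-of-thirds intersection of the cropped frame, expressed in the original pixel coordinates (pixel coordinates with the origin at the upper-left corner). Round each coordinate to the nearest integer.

2140/3240 < 3/4, so the 3:4 crop keeps the full width 2140 and trims height to 2140 × 4/3 = 2853.33 px.
Top offset = (3240 − 2853.33)/2 = 193.33 px; left offset = 0.
Upper-left is one-third across and one-third down within the crop:
x = 0.00 + 1 × 2140.00/3 ≈ 713; y = 193.33 + 1 × 2853.33/3 ≈ 1144.

x = 713 px, y = 1144 px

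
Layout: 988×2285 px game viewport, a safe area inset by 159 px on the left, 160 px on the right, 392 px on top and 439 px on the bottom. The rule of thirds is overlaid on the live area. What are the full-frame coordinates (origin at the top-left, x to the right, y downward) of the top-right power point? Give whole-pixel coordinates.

Content width = 988 − 159 − 160 = 669 px; content height = 2285 − 392 − 439 = 1454 px.
Top-right is two-thirds across and one-third down within the live area.
x = 159 + 2 × 669/3 = 159 + 446.00 ≈ 605
y = 392 + 1 × 1454/3 = 392 + 484.67 ≈ 877

(605, 877)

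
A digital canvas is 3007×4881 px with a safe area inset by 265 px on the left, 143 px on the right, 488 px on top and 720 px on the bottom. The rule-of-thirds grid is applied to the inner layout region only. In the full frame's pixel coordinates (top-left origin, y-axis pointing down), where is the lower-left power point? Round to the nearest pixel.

Content width = 3007 − 265 − 143 = 2599 px; content height = 4881 − 488 − 720 = 3673 px.
Lower-left is one-third across and two-thirds down within the inner layout region.
x = 265 + 1 × 2599/3 = 265 + 866.33 ≈ 1131
y = 488 + 2 × 3673/3 = 488 + 2448.67 ≈ 2937

(1131, 2937)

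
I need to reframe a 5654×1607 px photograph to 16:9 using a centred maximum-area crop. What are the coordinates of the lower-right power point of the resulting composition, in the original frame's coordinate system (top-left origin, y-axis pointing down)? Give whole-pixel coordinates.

5654/1607 > 16/9, so the 16:9 crop keeps the full height 1607 and trims width to 1607 × 16/9 = 2856.89 px.
Left offset = (5654 − 2856.89)/2 = 1398.56 px; top offset = 0.
Lower-right is two-thirds across and two-thirds down within the crop:
x = 1398.56 + 2 × 2856.89/3 ≈ 3303; y = 0.00 + 2 × 1607.00/3 ≈ 1071.

(3303, 1071)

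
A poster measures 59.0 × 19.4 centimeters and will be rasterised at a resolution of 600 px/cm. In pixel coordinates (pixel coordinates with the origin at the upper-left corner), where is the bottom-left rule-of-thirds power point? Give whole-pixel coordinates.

(11800, 7760)

In pixels the canvas is 59.0 × 600 = 35400 wide and 19.4 × 600 = 11640 tall.
The bottom-left point is one-third across and two-thirds down:
x = 1 × 35400/3 ≈ 11800; y = 2 × 11640/3 ≈ 7760.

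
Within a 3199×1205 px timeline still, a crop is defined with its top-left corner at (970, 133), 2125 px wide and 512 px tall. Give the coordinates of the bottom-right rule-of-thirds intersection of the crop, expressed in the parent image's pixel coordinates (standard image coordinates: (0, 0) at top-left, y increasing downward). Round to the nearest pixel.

One third of the crop width 2125 is 708.33 px.
One third of the crop height 512 is 170.67 px.
The bottom-right point is two-thirds across and two-thirds down within the crop:
x = 970 + 2 × 708.33 ≈ 2387; y = 133 + 2 × 170.67 ≈ 474.

(2387, 474)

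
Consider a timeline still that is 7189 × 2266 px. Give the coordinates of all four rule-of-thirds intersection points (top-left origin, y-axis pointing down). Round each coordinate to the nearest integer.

(2396, 755), (4793, 755), (2396, 1511), (4793, 1511)

One third of 7189 is 2396.33; one third of 2266 is 755.33.
Vertical third lines at x = 2396 and x = 4793; horizontal third lines at y = 755 and y = 1511.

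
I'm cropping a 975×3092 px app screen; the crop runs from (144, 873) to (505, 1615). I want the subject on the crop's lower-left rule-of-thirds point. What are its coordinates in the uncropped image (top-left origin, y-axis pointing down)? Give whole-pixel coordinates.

x = 264 px, y = 1368 px

Crop width = 505 − 144 = 361 px; one third is 120.33 px.
Crop height = 1615 − 873 = 742 px; one third is 247.33 px.
The lower-left point is one-third across and two-thirds down within the crop:
x = 144 + 1 × 120.33 ≈ 264; y = 873 + 2 × 247.33 ≈ 1368.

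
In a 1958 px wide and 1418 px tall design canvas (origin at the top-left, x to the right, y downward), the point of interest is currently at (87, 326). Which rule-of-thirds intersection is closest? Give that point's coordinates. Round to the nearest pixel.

(653, 473)

Third lines: x ∈ {653, 1305}, y ∈ {473, 945}.
87 is closer to x = 653; 326 is closer to y = 473.
So the nearest intersection is the upper-left power point.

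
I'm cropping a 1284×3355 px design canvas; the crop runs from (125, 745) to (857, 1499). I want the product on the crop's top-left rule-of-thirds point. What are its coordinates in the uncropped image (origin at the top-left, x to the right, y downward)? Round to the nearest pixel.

Crop width = 857 − 125 = 732 px; one third is 244.00 px.
Crop height = 1499 − 745 = 754 px; one third is 251.33 px.
The top-left point is one-third across and one-third down within the crop:
x = 125 + 1 × 244.00 ≈ 369; y = 745 + 1 × 251.33 ≈ 996.

x = 369 px, y = 996 px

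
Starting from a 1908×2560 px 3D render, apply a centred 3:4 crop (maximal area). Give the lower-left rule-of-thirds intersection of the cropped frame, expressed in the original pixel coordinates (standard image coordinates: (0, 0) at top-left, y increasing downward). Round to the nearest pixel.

1908/2560 < 3/4, so the 3:4 crop keeps the full width 1908 and trims height to 1908 × 4/3 = 2544.00 px.
Top offset = (2560 − 2544.00)/2 = 8.00 px; left offset = 0.
Lower-left is one-third across and two-thirds down within the crop:
x = 0.00 + 1 × 1908.00/3 ≈ 636; y = 8.00 + 2 × 2544.00/3 ≈ 1704.

(636, 1704)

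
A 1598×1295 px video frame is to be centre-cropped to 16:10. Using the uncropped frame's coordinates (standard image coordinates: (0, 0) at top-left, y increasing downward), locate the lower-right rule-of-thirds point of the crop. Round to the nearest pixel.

(1065, 814)

1598/1295 < 16/10, so the 16:10 crop keeps the full width 1598 and trims height to 1598 × 10/16 = 998.75 px.
Top offset = (1295 − 998.75)/2 = 148.12 px; left offset = 0.
Lower-right is two-thirds across and two-thirds down within the crop:
x = 0.00 + 2 × 1598.00/3 ≈ 1065; y = 148.12 + 2 × 998.75/3 ≈ 814.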